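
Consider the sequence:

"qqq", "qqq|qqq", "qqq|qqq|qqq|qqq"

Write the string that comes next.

Every step duplicates the string with '|' between the halves.
So the next term is two copies of qqq|qqq|qqq|qqq with '|' between the halves.

qqq|qqq|qqq|qqq|qqq|qqq|qqq|qqq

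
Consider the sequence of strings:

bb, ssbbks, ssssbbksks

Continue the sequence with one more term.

ssssssbbksksks

Every step adds ss to the front and ks to the end of the previous string.
One more step from ssssbbksks gives the answer.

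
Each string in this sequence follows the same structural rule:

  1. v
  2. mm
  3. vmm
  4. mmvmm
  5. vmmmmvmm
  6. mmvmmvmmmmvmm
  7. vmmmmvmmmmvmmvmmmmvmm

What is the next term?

Each term (from the third on) is the two preceding terms concatenated in order: term 3 = v·mm = vmm.
So term 8 is mmvmmvmmmmvmm·vmmmmvmmmmvmmvmmmmvmm.

mmvmmvmmmmvmmvmmmmvmmmmvmmvmmmmvmm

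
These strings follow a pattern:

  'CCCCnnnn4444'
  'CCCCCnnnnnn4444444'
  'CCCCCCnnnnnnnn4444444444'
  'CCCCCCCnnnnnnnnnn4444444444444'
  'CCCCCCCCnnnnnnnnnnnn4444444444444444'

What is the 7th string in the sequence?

Term n consists of n+2 C's, followed by 2n n's, followed by 3n-2 4's, where the shown terms are n = 2, 3, 4, 5, 6.
For term 7, n = 8, so the run lengths are 10, 16, 22.

CCCCCCCCCCnnnnnnnnnnnnnnnn4444444444444444444444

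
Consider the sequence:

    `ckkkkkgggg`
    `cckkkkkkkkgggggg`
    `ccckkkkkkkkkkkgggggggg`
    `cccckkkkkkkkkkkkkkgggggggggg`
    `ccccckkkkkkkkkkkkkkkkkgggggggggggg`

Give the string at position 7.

Each string has the form c^{n} k^{3n+2} g^{2n+2} (n = 1, 2, …).
For term 7, n = 7, so the run lengths are 7, 23, 16.

ccccccckkkkkkkkkkkkkkkkkkkkkkkgggggggggggggggg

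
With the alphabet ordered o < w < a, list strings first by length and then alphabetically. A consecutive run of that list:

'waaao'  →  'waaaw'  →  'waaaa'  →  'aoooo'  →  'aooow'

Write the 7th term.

Advancing 2 positions from aooow through aooow → aoooa reaches term 7.

aoowo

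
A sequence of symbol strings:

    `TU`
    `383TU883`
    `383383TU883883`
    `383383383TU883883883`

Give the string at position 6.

s(k+1) = 383·s(k)·883, so each term gains 383 as a prefix and 883 as a suffix.
From 383383383TU883883883, 2 further steps: 383383383TU883883883 → 383383383383TU883883883883 → (answer).

383383383383383TU883883883883883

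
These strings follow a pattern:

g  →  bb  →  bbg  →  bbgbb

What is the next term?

From term 3 onward, concatenate the last term with the second-to-last: bb·g = bbg, bbg·bb = bbgbb, …
So term 5 is bbgbb·bbg.

bbgbbbbg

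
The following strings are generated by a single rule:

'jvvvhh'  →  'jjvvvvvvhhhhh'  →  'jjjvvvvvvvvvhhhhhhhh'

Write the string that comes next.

jjjjvvvvvvvvvvvvhhhhhhhhhhh

The n-th term is n j's then 3n v's then 3n-1 h's (n = 1, 2, …).
For the next term, n = 4, so the run lengths are 4, 12, 11.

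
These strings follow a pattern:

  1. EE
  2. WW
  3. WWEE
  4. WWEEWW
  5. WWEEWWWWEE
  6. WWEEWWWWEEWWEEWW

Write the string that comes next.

WWEEWWWWEEWWEEWWWWEEWWWWEE

Each term (from the third on) is the previous term followed by the one before it: term 3 = WW·EE = WWEE.
The next term joins WWEEWWWWEEWWEEWW and WWEEWWWWEE.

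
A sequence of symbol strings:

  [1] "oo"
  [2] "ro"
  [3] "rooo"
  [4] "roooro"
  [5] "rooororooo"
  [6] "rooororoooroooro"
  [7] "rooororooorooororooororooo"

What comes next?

rooororooorooororooororooorooororoooroooro

This is a Fibonacci-style word recurrence s(k) = s(k−1)·s(k−2): e.g. ro·oo = rooo.
So term 8 is rooororooorooororooororooo·rooororoooroooro.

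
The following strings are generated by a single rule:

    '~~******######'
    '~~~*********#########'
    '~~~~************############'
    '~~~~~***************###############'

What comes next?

Each string has the form ~^{n} *^{3n} #^{3n}, where the shown terms are n = 2, 3, 4, 5.
For the next term, n = 6, so the run lengths are 6, 18, 18.

~~~~~~******************##################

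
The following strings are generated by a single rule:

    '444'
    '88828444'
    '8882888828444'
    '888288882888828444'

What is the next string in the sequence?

Every step adds 88828 at the front: s(k+1) = 88828·s(k).
Applying this once more to 888288882888828444:

88828888288882888828444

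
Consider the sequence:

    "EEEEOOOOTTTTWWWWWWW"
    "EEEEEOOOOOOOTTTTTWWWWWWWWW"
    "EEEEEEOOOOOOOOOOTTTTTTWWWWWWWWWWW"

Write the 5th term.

Term n consists of n+2 E's, followed by 3n-2 O's, followed by n+2 T's, followed by 2n+3 W's, where the shown terms are n = 2, 3, 4.
At n = 6 the blocks have lengths 8, 16, 8, 15.

EEEEEEEEOOOOOOOOOOOOOOOOTTTTTTTTWWWWWWWWWWWWWWW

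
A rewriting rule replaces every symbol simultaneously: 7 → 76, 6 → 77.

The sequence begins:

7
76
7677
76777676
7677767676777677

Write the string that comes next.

76777676767776777677767676777676

Applying the rule to each of the 16 symbols of 7677767676777677 gives the pieces 76 77 76 76 76 77 76 77 76 77 76 76 76 77 76 76, which concatenate to the answer.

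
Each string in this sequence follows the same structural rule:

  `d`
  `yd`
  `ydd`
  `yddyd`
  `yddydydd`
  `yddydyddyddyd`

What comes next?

From term 3 onward, concatenate the last term with the second-to-last: yd·d = ydd, ydd·yd = yddyd, …
So term 7 is yddydyddyddyd·yddydydd.

yddydyddyddydyddydydd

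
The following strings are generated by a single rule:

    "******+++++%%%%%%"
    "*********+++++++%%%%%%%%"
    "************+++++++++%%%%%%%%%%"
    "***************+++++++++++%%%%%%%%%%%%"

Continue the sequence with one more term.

******************+++++++++++++%%%%%%%%%%%%%%

Term n consists of 3n *'s, followed by 2n+1 +'s, followed by 2n+2 %'s, where the shown terms are n = 2, 3, 4, 5.
For the next term, n = 6, so the run lengths are 18, 13, 14.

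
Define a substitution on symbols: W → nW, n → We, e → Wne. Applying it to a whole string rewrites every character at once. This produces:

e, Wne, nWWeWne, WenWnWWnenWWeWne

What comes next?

nWWneWenWWenWnWWeWneWenWnWWnenWWeWne

Replace each of the 16 characters of WenWnWWnenWWeWne in place — nW Wne We nW We nW nW We Wne We nW nW Wne nW We Wne — and concatenate.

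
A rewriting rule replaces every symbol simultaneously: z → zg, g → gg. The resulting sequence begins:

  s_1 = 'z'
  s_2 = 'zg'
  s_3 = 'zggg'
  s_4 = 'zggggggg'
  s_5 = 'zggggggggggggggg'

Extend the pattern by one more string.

φ(zggggggggggggggg) expands symbol-by-symbol to zg gg gg gg gg gg gg gg gg gg gg gg gg gg gg gg; joining the 16 pieces gives the next term.

zggggggggggggggggggggggggggggggg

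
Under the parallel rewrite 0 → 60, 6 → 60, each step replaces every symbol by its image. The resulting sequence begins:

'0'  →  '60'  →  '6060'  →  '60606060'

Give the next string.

Apply φ to 60606060 symbol by symbol: 6→60, 0→60, 6→60, 0→60, 6→60, 0→60, 6→60, 0→60; joined: 60 60 60 60 60 60 60 60.

6060606060606060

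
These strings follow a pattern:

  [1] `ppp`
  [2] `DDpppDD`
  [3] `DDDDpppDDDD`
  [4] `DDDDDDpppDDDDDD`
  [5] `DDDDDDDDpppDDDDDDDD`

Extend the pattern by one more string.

s(k+1) = DD·s(k)·DD, so each term gains DD as a prefix and DD as a suffix.
So the next term is DD·DDDDDDDDpppDDDDDDDD·DD.

DDDDDDDDDDpppDDDDDDDDDD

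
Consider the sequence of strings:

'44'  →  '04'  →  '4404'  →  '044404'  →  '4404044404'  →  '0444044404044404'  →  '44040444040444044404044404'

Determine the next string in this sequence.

Each term (from the third on) is the two preceding terms concatenated in order: term 3 = 44·04 = 4404.
So term 8 is 0444044404044404·44040444040444044404044404.

044404440404440444040444040444044404044404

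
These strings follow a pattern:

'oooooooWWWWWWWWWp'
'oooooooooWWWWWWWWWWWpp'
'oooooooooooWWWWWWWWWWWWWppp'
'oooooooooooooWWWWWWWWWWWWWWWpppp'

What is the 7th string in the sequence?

oooooooooooooooooooWWWWWWWWWWWWWWWWWWWWWppppppp

Reading off run lengths: o runs 7, 9, 11, 13; W runs 9, 11, 13, 15; p runs 1, 2, 3, 4 — each is linear in n, where the shown terms are n = 3, 4, 5, 6.
At n = 9 the blocks have lengths 19, 21, 7.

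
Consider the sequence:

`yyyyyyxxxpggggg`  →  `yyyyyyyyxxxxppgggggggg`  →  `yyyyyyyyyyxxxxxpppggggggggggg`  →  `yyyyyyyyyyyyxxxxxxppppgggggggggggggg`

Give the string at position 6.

Reading off run lengths: y runs 6, 8, 10, 12; x runs 3, 4, 5, 6; p runs 1, 2, 3, 4; g runs 5, 8, 11, 14 — each is linear in n, where the shown terms are n = 2, 3, 4, 5.
For term 6, n = 7, so the run lengths are 16, 8, 6, 20.

yyyyyyyyyyyyyyyyxxxxxxxxppppppgggggggggggggggggggg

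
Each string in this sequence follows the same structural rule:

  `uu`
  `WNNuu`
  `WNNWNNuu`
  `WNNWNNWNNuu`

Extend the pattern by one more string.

Every step adds WNN at the front: s(k+1) = WNN·s(k).
Applying this once more to WNNWNNWNNuu:

WNNWNNWNNWNNuu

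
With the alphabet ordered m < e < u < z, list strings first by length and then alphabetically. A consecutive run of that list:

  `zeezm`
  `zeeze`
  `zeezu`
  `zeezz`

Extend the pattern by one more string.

Find the rightmost character of zeezz below z, bump it to the next letter, and reset everything to its right to m.

zeumm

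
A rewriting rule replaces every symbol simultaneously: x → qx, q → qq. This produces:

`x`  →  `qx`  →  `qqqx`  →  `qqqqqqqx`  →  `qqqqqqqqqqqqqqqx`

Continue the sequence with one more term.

Rewriting the 16 symbols of qqqqqqqqqqqqqqqx one by one yields qq qq qq qq qq qq qq qq qq qq qq qq qq qq qq qx; concatenated:

qqqqqqqqqqqqqqqqqqqqqqqqqqqqqqqx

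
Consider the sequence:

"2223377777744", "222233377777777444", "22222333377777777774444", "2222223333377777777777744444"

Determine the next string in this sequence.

Each string has the form 2^{n} 3^{n-1} 7^{2n} 4^{n-1}, where the shown terms are n = 3, 4, 5, 6.
At n = 7 the blocks have lengths 7, 6, 14, 6.

222222233333377777777777777444444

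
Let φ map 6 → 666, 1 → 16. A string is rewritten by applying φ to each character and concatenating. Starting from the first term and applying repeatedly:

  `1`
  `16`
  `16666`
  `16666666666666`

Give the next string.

Rewriting the 14 symbols of 16666666666666 one by one yields 16 666 666 666 666 666 666 666 666 666 666 666 666 666; concatenated:

16666666666666666666666666666666666666666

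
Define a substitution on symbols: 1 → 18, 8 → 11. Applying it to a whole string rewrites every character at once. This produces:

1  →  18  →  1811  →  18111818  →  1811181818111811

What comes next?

18111818181118111811181818111818

φ(1811181818111811) expands symbol-by-symbol to 18 11 18 18 18 11 18 11 18 11 18 18 18 11 18 18; joining the 16 pieces gives the next term.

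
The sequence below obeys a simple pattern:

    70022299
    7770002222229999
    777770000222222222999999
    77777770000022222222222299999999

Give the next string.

7777777770000002222222222222229999999999

Reading off run lengths: 7 runs 1, 3, 5, 7; 0 runs 2, 3, 4, 5; 2 runs 3, 6, 9, 12; 9 runs 2, 4, 6, 8 — each is linear in n (n = 1, 2, …).
For the next term, n = 5, so the run lengths are 9, 6, 15, 10.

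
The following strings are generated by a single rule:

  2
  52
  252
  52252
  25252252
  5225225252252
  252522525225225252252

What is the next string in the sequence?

5225225252252252522525225225252252

This is a Fibonacci-style word recurrence s(k) = s(k−2)·s(k−1): e.g. 2·52 = 252.
The next term joins 5225225252252 and 252522525225225252252.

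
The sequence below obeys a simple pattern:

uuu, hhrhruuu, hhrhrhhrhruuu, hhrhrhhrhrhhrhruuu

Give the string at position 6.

hhrhrhhrhrhhrhrhhrhrhhrhruuu

The strings grow by a fixed prefix hhrhr each time.
From hhrhrhhrhrhhrhruuu, 2 further steps: hhrhrhhrhrhhrhruuu → hhrhrhhrhrhhrhrhhrhruuu → (answer).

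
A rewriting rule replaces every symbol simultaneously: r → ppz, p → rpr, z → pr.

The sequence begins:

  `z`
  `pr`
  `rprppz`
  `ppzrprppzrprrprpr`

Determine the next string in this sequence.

rprrprprppzrprppzrprrprprppzrprppzppzrprppzrprppz

Replace each of the 17 characters of ppzrprppzrprrprpr in place — rpr rpr pr ppz rpr ppz rpr rpr pr ppz rpr ppz ppz rpr ppz rpr ppz — and concatenate.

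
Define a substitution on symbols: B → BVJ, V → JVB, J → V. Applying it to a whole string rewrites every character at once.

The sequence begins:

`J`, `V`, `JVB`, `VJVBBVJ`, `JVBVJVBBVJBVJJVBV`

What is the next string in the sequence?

VJVBBVJJVBVJVBBVJBVJJVBVBVJJVBVVJVBBVJJVB

Replace each of the 17 characters of JVBVJVBBVJBVJJVBV in place — V JVB BVJ JVB V JVB BVJ BVJ JVB V BVJ JVB V V JVB BVJ JVB — and concatenate.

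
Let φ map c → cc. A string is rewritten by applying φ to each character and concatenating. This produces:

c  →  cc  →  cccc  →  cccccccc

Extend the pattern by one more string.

cccccccccccccccc

Expanding cccccccc: c→cc, c→cc, c→cc, c→cc, c→cc, c→cc, c→cc, c→cc. Concatenated: cc cc cc cc cc cc cc cc.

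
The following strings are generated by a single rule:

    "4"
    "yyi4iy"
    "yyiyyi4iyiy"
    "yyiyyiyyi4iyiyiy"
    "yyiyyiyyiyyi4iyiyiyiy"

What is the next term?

s(k+1) = yyi·s(k)·iy, so each term gains yyi as a prefix and iy as a suffix.
One more step from yyiyyiyyiyyi4iyiyiyiy gives the answer.

yyiyyiyyiyyiyyi4iyiyiyiyiy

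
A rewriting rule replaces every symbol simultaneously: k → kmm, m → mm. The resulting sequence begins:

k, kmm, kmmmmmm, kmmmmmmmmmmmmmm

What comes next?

kmmmmmmmmmmmmmmmmmmmmmmmmmmmmmm

Replace each of the 15 characters of kmmmmmmmmmmmmmm in place — kmm mm mm mm mm mm mm mm mm mm mm mm mm mm mm — and concatenate.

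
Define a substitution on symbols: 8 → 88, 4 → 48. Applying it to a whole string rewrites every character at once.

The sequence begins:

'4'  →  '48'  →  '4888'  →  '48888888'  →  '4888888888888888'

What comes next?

48888888888888888888888888888888

Applying the rule to each of the 16 symbols of 4888888888888888 gives the pieces 48 88 88 88 88 88 88 88 88 88 88 88 88 88 88 88, which concatenate to the answer.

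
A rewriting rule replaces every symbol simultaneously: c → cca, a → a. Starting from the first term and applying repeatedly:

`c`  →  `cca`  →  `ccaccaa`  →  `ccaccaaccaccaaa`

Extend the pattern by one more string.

Rewriting the 15 symbols of ccaccaaccaccaaa one by one yields cca cca a cca cca a a cca cca a cca cca a a a; concatenated:

ccaccaaccaccaaaccaccaaccaccaaaa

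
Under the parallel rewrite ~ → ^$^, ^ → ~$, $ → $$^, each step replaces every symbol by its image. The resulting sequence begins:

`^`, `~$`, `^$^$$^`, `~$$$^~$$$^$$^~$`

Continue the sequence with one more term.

φ(~$$$^~$$$^$$^~$) expands symbol-by-symbol to ^$^ $$^ $$^ $$^ ~$ ^$^ $$^ $$^ $$^ ~$ $$^ $$^ ~$ ^$^ $$^; joining the 15 pieces gives the next term.

^$^$$^$$^$$^~$^$^$$^$$^$$^~$$$^$$^~$^$^$$^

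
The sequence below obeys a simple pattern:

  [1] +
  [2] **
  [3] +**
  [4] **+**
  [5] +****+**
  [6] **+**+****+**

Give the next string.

This is a Fibonacci-style word recurrence s(k) = s(k−2)·s(k−1): e.g. +·** = +**.
So term 7 is +****+**·**+**+****+**.

+****+****+**+****+**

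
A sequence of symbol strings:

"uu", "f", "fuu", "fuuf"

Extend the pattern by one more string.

fuuffuu

Each term (from the third on) is the previous term followed by the one before it: term 3 = f·uu = fuu.
Continuing: fuuf · fuu gives term 5.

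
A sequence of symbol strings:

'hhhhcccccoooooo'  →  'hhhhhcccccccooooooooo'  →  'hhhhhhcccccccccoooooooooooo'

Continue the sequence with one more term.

hhhhhhhcccccccccccooooooooooooooo

Reading off run lengths: h runs 4, 5, 6; c runs 5, 7, 9; o runs 6, 9, 12 — each is linear in n, where the shown terms are n = 2, 3, 4.
At n = 5 the blocks have lengths 7, 11, 15.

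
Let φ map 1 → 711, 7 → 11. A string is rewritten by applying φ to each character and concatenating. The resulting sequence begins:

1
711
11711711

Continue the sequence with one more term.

7117111171171111711711

Expanding 11711711: 1→711, 1→711, 7→11, 1→711, 1→711, 7→11, 1→711, 1→711. Concatenated: 711 711 11 711 711 11 711 711.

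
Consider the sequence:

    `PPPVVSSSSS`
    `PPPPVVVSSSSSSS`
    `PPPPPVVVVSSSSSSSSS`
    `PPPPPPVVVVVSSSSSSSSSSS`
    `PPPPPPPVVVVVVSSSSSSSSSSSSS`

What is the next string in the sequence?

The n-th term is n+1 P's then n V's then 2n+1 S's, where the shown terms are n = 2, 3, 4, 5, 6.
At n = 7 the blocks have lengths 8, 7, 15.

PPPPPPPPVVVVVVVSSSSSSSSSSSSSSS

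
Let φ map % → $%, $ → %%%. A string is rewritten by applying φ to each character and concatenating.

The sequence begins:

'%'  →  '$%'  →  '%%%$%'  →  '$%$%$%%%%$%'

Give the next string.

Expanding $%$%$%%%%$%: $→%%%, %→$%, $→%%%, %→$%, $→%%%, %→$%, %→$%, %→$%, %→$%, $→%%%, %→$%. Concatenated: %%% $% %%% $% %%% $% $% $% $% %%% $%.

%%%$%%%%$%%%%$%$%$%$%%%%$%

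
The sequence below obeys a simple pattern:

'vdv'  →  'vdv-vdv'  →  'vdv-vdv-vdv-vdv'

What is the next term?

vdv-vdv-vdv-vdv-vdv-vdv-vdv-vdv

Each string is two copies of the previous one joined by '-'.
So the next term is two copies of vdv-vdv-vdv-vdv with '-' between the halves.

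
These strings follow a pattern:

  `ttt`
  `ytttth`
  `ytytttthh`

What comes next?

Each term wraps the previous one in yt on the left and h on the right.
One more step from ytytttthh gives the answer.

ytytytttthhh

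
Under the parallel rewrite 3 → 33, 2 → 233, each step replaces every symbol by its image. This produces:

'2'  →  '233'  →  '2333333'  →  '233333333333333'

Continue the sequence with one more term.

φ(233333333333333) expands symbol-by-symbol to 233 33 33 33 33 33 33 33 33 33 33 33 33 33 33; joining the 15 pieces gives the next term.

2333333333333333333333333333333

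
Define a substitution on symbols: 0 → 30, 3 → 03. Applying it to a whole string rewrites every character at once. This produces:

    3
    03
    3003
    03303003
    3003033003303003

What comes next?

03303003300303303003033003303003

φ(3003033003303003) expands symbol-by-symbol to 03 30 30 03 30 03 03 30 30 03 03 30 03 30 30 03; joining the 16 pieces gives the next term.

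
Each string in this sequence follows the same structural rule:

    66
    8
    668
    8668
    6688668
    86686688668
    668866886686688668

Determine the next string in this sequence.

86686688668668866886686688668

This is a Fibonacci-style word recurrence s(k) = s(k−2)·s(k−1): e.g. 66·8 = 668.
So term 8 is 86686688668·668866886686688668.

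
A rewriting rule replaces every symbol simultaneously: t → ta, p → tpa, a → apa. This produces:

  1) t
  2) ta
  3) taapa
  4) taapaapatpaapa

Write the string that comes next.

Rewriting the 14 symbols of taapaapatpaapa one by one yields ta apa apa tpa apa apa tpa apa ta tpa apa apa tpa apa; concatenated:

taapaapatpaapaapatpaapatatpaapaapatpaapa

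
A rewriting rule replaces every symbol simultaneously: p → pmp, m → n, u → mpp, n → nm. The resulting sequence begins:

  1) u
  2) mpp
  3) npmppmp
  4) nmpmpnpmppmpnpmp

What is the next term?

Rewriting the 16 symbols of nmpmpnpmppmpnpmp one by one yields nm n pmp n pmp nm pmp n pmp pmp n pmp nm pmp n pmp; concatenated:

nmnpmpnpmpnmpmpnpmppmpnpmpnmpmpnpmp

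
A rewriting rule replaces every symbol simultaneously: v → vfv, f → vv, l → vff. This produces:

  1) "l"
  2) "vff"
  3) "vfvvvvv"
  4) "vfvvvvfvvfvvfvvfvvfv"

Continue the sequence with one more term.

vfvvvvfvvfvvfvvfvvvvfvvfvvvvfvvfvvvvfvvfvvvvfvvfvvvvfv

Applying the rule to each of the 20 symbols of vfvvvvfvvfvvfvvfvvfv gives the pieces vfv vv vfv vfv vfv vfv vv vfv vfv vv vfv vfv vv vfv vfv vv vfv vfv vv vfv, which concatenate to the answer.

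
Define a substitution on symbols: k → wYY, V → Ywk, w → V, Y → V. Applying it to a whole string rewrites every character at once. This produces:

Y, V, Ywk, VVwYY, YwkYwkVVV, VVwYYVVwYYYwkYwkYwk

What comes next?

Applying the rule to each of the 19 symbols of VVwYYVVwYYYwkYwkYwk gives the pieces Ywk Ywk V V V Ywk Ywk V V V V V wYY V V wYY V V wYY, which concatenate to the answer.

YwkYwkVVVYwkYwkVVVVVwYYVVwYYVVwYY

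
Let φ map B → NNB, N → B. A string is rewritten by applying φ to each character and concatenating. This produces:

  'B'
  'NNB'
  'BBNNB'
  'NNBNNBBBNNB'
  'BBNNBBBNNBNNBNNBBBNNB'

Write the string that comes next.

Rewriting the 21 symbols of BBNNBBBNNBNNBNNBBBNNB one by one yields NNB NNB B B NNB NNB NNB B B NNB B B NNB B B NNB NNB NNB B B NNB; concatenated:

NNBNNBBBNNBNNBNNBBBNNBBBNNBBBNNBNNBNNBBBNNB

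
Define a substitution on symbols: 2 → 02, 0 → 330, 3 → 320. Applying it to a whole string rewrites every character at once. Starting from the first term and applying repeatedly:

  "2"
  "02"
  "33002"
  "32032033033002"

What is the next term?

320023303200233032032033032032033033002

φ(32032033033002) expands symbol-by-symbol to 320 02 330 320 02 330 320 320 330 320 320 330 330 02; joining the 14 pieces gives the next term.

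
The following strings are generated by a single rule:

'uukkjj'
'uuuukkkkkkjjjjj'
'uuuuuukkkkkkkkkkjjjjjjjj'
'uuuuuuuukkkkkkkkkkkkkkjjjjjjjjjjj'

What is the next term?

uuuuuuuuuukkkkkkkkkkkkkkkkkkjjjjjjjjjjjjjj

Term n consists of 2n u's, followed by 4n-2 k's, followed by 3n-1 j's (n = 1, 2, …).
At n = 5 the blocks have lengths 10, 18, 14.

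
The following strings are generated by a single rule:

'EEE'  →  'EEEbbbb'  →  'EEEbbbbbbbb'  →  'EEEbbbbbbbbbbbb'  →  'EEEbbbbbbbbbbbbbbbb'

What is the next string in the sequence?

Each term is the previous one with bbbb appended.
One more step from EEEbbbbbbbbbbbbbbbb gives the answer.

EEEbbbbbbbbbbbbbbbbbbbb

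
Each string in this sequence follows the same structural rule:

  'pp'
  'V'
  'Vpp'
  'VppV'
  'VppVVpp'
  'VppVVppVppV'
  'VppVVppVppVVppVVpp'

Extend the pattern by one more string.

VppVVppVppVVppVVppVppVVppVppV

This is a Fibonacci-style word recurrence s(k) = s(k−1)·s(k−2): e.g. V·pp = Vpp.
So term 8 is VppVVppVppVVppVVpp·VppVVppVppV.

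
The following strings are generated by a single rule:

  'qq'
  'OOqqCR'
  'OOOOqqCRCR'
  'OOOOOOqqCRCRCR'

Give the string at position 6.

s(k+1) = OO·s(k)·CR, so each term gains OO as a prefix and CR as a suffix.
From OOOOOOqqCRCRCR, 2 further steps: OOOOOOqqCRCRCR → OOOOOOOOqqCRCRCRCR → (answer).

OOOOOOOOOOqqCRCRCRCRCR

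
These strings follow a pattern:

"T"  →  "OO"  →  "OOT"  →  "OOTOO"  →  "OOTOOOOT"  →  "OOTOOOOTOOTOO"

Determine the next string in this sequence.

Each term (from the third on) is the previous term followed by the one before it: term 3 = OO·T = OOT.
So term 7 is OOTOOOOTOOTOO·OOTOOOOT.

OOTOOOOTOOTOOOOTOOOOT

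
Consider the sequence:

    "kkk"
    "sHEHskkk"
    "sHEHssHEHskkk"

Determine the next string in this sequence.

Every step adds sHEHs at the front: s(k+1) = sHEHs·s(k).
One more step from sHEHssHEHskkk gives the answer.

sHEHssHEHssHEHskkk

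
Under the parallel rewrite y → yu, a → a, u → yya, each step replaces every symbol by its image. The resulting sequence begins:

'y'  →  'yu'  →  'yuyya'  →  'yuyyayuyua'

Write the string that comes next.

Rewriting each symbol of yuyyayuyua: y→yu, u→yya, y→yu, y→yu, a→a, y→yu, u→yya, y→yu, u→yya, a→a, which concatenates to yu yya yu yu a yu yya yu yya a.

yuyyayuyuayuyyayuyyaa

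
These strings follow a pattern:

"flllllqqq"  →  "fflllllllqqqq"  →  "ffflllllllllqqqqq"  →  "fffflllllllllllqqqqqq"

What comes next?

ffffflllllllllllllqqqqqqq

Each string has the form f^{n-1} l^{2n+1} q^{n+1}, where the shown terms are n = 2, 3, 4, 5.
For the next term, n = 6, so the run lengths are 5, 13, 7.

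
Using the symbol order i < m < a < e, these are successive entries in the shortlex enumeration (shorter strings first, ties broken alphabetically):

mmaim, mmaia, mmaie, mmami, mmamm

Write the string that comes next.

mmama

The successor of mmamm increments the rightmost position that isn't already e and resets every position after it to i.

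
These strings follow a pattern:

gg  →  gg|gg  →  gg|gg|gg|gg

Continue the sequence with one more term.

Every step duplicates the string with '|' between the halves.
Doubling gg|gg|gg|gg with '|' between the halves:

gg|gg|gg|gg|gg|gg|gg|gg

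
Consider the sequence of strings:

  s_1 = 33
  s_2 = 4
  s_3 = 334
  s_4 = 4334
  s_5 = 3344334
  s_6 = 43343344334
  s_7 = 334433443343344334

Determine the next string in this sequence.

This is a Fibonacci-style word recurrence s(k) = s(k−2)·s(k−1): e.g. 33·4 = 334.
Continuing: 43343344334 · 334433443343344334 gives term 8.

43343344334334433443343344334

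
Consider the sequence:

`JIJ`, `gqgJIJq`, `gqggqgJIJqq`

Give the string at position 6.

gqggqggqggqggqgJIJqqqqq

Every step adds gqg to the front and q to the end of the previous string.
From gqggqgJIJqq, 3 further steps: gqggqgJIJqq → gqggqggqgJIJqqq → gqggqggqggqgJIJqqqq → (answer).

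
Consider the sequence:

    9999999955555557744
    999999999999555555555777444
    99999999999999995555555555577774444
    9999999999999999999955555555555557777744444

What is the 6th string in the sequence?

The n-th term is 4n 9's then 2n+3 5's then n 7's then n 4's, where the shown terms are n = 2, 3, 4, 5.
Setting n = 7 gives 28, 17, 7, 7 characters in each block.

99999999999999999999999999995555555555555555577777774444444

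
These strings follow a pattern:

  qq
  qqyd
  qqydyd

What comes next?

qqydydyd

Every step adds yd to the end: s(k+1) = s(k)·yd.
So the next term is qqydyd·yd.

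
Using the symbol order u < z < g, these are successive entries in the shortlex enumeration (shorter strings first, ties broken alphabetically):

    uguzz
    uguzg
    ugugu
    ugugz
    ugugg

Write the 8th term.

ugzug

Stepping forward 3 times from ugugg: ugugg → ugzuu → ugzuz, then the target.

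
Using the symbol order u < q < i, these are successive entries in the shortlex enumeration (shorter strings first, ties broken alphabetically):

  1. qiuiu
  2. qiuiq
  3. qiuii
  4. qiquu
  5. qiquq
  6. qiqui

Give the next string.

qiqqu

Find the rightmost character of qiqui below i, bump it to the next letter, and reset everything to its right to u.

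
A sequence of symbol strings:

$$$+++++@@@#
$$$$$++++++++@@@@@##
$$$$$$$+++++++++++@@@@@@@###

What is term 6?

$$$$$$$$$$$$$++++++++++++++++++++@@@@@@@@@@@@@######

The n-th term is 2n-1 $'s then 3n-1 +'s then 2n-1 @'s then n-1 #'s, where the shown terms are n = 2, 3, 4.
Setting n = 7 gives 13, 20, 13, 6 characters in each block.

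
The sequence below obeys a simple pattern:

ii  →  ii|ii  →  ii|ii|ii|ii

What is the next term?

ii|ii|ii|ii|ii|ii|ii|ii

Each string is two copies of the previous one joined by '|'.
One more doubling of ii|ii|ii|ii gives the answer.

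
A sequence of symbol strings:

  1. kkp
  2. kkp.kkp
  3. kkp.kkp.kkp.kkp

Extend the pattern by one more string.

s(k+1) = s(k)·.·s(k) — each term doubles the last with '.' between the halves.
So the next term is two copies of kkp.kkp.kkp.kkp with '.' between the halves.

kkp.kkp.kkp.kkp.kkp.kkp.kkp.kkp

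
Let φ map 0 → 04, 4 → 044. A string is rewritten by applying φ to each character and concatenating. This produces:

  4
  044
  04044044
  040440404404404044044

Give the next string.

Rewriting the 21 symbols of 040440404404404044044 one by one yields 04 044 04 044 044 04 044 04 044 044 04 044 044 04 044 04 044 044 04 044 044; concatenated:

0404404044044040440404404404044044040440404404404044044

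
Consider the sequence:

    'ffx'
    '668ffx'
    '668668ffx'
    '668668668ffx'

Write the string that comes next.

The strings grow by a fixed prefix 668 each time.
One more step from 668668668ffx gives the answer.

668668668668ffx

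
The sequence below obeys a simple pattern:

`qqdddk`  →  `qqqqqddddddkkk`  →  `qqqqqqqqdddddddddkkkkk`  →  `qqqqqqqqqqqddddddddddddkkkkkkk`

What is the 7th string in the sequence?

qqqqqqqqqqqqqqqqqqqqdddddddddddddddddddddkkkkkkkkkkkkk

Term n consists of 3n-1 q's, followed by 3n d's, followed by 2n-1 k's (n = 1, 2, …).
Setting n = 7 gives 20, 21, 13 characters in each block.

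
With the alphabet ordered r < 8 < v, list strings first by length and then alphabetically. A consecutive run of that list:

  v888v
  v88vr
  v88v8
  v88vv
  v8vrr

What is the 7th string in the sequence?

v8vrv

Continuing the enumeration 2 steps past v8vrr: v8vrr → v8vr8 → (answer).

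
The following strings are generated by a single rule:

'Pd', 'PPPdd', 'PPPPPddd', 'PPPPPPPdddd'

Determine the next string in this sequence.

PPPPPPPPPddddd

The n-th term is 2n-1 P's then n d's (n = 1, 2, …).
For the next term, n = 5, so the run lengths are 9, 5.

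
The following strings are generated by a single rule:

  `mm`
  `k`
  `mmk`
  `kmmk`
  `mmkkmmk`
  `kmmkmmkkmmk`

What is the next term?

Each term (from the third on) is the two preceding terms concatenated in order: term 3 = mm·k = mmk.
The next term joins mmkkmmk and kmmkmmkkmmk.

mmkkmmkkmmkmmkkmmk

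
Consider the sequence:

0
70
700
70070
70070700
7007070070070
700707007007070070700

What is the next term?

7007070070070700707007007070070070

Each term (from the third on) is the previous term followed by the one before it: term 3 = 70·0 = 700.
Continuing: 700707007007070070700 · 7007070070070 gives term 8.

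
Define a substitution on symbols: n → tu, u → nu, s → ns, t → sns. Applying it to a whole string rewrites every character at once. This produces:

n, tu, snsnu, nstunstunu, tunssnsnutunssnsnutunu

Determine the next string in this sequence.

Rewriting the 22 symbols of tunssnsnutunssnsnutunu one by one yields sns nu tu ns ns tu ns tu nu sns nu tu ns ns tu ns tu nu sns nu tu nu; concatenated:

snsnutunsnstunstunusnsnutunsnstunstunusnsnutunu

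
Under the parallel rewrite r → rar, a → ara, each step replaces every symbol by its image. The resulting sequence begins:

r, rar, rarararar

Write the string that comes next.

Rewriting each symbol of rarararar: r→rar, a→ara, r→rar, a→ara, r→rar, a→ara, r→rar, a→ara, r→rar, which concatenates to rar ara rar ara rar ara rar ara rar.

rararararararararararararar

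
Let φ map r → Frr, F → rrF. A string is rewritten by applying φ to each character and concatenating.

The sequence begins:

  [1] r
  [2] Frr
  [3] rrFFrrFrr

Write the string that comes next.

Rewriting each symbol of rrFFrrFrr: r→Frr, r→Frr, F→rrF, F→rrF, r→Frr, r→Frr, F→rrF, r→Frr, r→Frr, which concatenates to Frr Frr rrF rrF Frr Frr rrF Frr Frr.

FrrFrrrrFrrFFrrFrrrrFFrrFrr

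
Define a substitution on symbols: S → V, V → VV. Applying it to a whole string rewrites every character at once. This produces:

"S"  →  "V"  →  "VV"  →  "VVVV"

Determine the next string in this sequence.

Expanding VVVV: V→VV, V→VV, V→VV, V→VV. Concatenated: VV VV VV VV.

VVVVVVVV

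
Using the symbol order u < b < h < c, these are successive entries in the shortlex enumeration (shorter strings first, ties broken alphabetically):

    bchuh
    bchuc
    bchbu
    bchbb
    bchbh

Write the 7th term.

bchhu

Advancing 2 positions from bchbh through bchbh → bchbc reaches term 7.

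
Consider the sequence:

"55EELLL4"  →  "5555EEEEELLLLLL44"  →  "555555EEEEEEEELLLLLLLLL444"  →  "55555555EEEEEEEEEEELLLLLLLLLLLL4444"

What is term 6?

555555555555EEEEEEEEEEEEEEEEELLLLLLLLLLLLLLLLLL444444

Term n consists of 2n 5's, followed by 3n-1 E's, followed by 3n L's, followed by n 4's (n = 1, 2, …).
For term 6, n = 6, so the run lengths are 12, 17, 18, 6.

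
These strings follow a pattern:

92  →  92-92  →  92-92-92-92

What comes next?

92-92-92-92-92-92-92-92

Each string is two copies of the previous one joined by '-'.
One more doubling of 92-92-92-92 gives the answer.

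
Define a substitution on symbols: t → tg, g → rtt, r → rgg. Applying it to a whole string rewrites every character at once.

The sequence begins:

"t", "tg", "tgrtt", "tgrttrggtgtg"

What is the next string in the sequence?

tgrttrggtgtgrggrttrtttgrtttgrtt

Apply φ to tgrttrggtgtg symbol by symbol: t→tg, g→rtt, r→rgg, t→tg, t→tg, r→rgg, g→rtt, g→rtt, t→tg, g→rtt, t→tg, g→rtt; joined: tg rtt rgg tg tg rgg rtt rtt tg rtt tg rtt.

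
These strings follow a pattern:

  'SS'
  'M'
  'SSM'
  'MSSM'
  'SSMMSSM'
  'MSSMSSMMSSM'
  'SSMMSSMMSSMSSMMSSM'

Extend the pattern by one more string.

MSSMSSMMSSMSSMMSSMMSSMSSMMSSM

This is a Fibonacci-style word recurrence s(k) = s(k−2)·s(k−1): e.g. SS·M = SSM.
Continuing: MSSMSSMMSSM · SSMMSSMMSSMSSMMSSM gives term 8.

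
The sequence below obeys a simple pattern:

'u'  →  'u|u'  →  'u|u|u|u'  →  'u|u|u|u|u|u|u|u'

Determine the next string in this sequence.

s(k+1) = s(k)·|·s(k) — each term doubles the last with '|' between the halves.
Doubling u|u|u|u|u|u|u|u with '|' between the halves:

u|u|u|u|u|u|u|u|u|u|u|u|u|u|u|u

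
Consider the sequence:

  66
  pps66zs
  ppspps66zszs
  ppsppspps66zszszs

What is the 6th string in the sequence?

ppsppsppsppspps66zszszszszs

Every step adds pps to the front and zs to the end of the previous string.
From ppsppspps66zszszs, 2 further steps: ppsppspps66zszszs → ppsppsppspps66zszszszs → (answer).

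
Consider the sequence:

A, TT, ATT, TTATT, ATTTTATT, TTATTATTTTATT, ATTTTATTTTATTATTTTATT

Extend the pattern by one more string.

Each term (from the third on) is the two preceding terms concatenated in order: term 3 = A·TT = ATT.
So term 8 is TTATTATTTTATT·ATTTTATTTTATTATTTTATT.

TTATTATTTTATTATTTTATTTTATTATTTTATT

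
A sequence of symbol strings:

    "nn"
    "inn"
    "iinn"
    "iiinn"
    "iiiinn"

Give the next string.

Each term is the previous one with i prepended.
One more step from iiiinn gives the answer.

iiiiinn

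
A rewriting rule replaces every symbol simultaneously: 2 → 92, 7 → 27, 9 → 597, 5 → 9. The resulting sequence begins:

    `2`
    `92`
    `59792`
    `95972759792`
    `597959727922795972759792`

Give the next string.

φ(597959727922795972759792) expands symbol-by-symbol to 9 597 27 597 9 597 27 92 27 597 92 92 27 597 9 597 27 92 27 9 597 27 597 92; joining the 24 pieces gives the next term.

9597275979597279227597929227597959727922795972759792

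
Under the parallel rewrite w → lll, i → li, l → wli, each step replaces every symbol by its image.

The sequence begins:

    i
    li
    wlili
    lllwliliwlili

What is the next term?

wliwliwlilllwliliwlililllwliliwlili

Replace each of the 13 characters of lllwliliwlili in place — wli wli wli lll wli li wli li lll wli li wli li — and concatenate.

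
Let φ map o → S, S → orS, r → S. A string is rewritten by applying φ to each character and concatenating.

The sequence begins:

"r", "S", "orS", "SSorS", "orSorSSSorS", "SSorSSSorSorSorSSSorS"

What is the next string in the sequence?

φ(SSorSSSorSorSorSSSorS) expands symbol-by-symbol to orS orS S S orS orS orS S S orS S S orS S S orS orS orS S S orS; joining the 21 pieces gives the next term.

orSorSSSorSorSorSSSorSSSorSSSorSorSorSSSorS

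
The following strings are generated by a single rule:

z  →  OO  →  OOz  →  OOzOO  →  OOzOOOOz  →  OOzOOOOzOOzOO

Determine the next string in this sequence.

OOzOOOOzOOzOOOOzOOOOz

This is a Fibonacci-style word recurrence s(k) = s(k−1)·s(k−2): e.g. OO·z = OOz.
Continuing: OOzOOOOzOOzOO · OOzOOOOz gives term 7.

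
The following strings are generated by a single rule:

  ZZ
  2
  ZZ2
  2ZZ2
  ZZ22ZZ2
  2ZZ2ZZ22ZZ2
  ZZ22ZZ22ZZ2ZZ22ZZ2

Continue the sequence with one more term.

2ZZ2ZZ22ZZ2ZZ22ZZ22ZZ2ZZ22ZZ2

Each term (from the third on) is the two preceding terms concatenated in order: term 3 = ZZ·2 = ZZ2.
Continuing: 2ZZ2ZZ22ZZ2 · ZZ22ZZ22ZZ2ZZ22ZZ2 gives term 8.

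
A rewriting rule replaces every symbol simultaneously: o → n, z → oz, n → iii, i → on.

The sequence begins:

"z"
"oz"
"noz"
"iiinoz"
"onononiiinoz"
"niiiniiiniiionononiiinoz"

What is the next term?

iiionononiiionononiiionononniiiniiiniiionononiiinoz

Applying the rule to each of the 24 symbols of niiiniiiniiionononiiinoz gives the pieces iii on on on iii on on on iii on on on n iii n iii n iii on on on iii n oz, which concatenate to the answer.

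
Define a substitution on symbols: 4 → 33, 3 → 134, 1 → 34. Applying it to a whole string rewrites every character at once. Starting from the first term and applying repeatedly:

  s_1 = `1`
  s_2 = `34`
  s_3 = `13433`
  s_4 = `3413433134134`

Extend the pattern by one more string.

13433341343313413434134333413433

Replace each of the 13 characters of 3413433134134 in place — 134 33 34 134 33 134 134 34 134 33 34 134 33 — and concatenate.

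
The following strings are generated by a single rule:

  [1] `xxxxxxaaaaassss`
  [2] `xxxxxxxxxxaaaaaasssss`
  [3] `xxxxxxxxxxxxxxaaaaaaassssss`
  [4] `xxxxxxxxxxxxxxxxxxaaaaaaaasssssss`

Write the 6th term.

Reading off run lengths: x runs 6, 10, 14, 18; a runs 5, 6, 7, 8; s runs 4, 5, 6, 7 — each is linear in n, where the shown terms are n = 2, 3, 4, 5.
For term 6, n = 7, so the run lengths are 26, 10, 9.

xxxxxxxxxxxxxxxxxxxxxxxxxxaaaaaaaaaasssssssss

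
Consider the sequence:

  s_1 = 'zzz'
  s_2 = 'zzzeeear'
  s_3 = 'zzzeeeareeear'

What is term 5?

zzzeeeareeeareeeareeear

Each term is the previous one with eeear appended.
From zzzeeeareeear, 2 further steps: zzzeeeareeear → zzzeeeareeeareeear → (answer).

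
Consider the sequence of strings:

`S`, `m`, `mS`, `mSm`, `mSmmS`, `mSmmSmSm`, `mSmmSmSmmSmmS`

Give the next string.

From term 3 onward, concatenate the last term with the second-to-last: m·S = mS, mS·m = mSm, …
The next term joins mSmmSmSmmSmmS and mSmmSmSm.

mSmmSmSmmSmmSmSmmSmSm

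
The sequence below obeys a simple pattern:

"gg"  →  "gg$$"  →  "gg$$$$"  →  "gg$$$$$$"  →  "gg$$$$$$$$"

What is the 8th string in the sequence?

The strings grow by a fixed suffix $$ each time.
From gg$$$$$$$$, 3 further steps: gg$$$$$$$$ → gg$$$$$$$$$$ → gg$$$$$$$$$$$$ → (answer).

gg$$$$$$$$$$$$$$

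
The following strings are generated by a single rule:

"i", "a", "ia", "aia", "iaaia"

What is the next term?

aiaiaaia

Each term (from the third on) is the two preceding terms concatenated in order: term 3 = i·a = ia.
Continuing: aia · iaaia gives term 6.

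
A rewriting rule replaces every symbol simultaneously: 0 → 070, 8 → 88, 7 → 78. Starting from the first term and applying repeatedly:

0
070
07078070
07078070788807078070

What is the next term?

φ(07078070788807078070) expands symbol-by-symbol to 070 78 070 78 88 070 78 070 78 88 88 88 070 78 070 78 88 070 78 070; joining the 20 pieces gives the next term.

070780707888070780707888888807078070788807078070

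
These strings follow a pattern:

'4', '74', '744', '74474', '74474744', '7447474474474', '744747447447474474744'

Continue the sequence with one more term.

From term 3 onward, concatenate the last term with the second-to-last: 74·4 = 744, 744·74 = 74474, …
Continuing: 744747447447474474744 · 7447474474474 gives term 8.

7447474474474744747447447474474474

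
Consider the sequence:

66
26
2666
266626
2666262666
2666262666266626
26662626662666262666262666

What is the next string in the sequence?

266626266626662626662626662666262666266626

This is a Fibonacci-style word recurrence s(k) = s(k−1)·s(k−2): e.g. 26·66 = 2666.
Continuing: 26662626662666262666262666 · 2666262666266626 gives term 8.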